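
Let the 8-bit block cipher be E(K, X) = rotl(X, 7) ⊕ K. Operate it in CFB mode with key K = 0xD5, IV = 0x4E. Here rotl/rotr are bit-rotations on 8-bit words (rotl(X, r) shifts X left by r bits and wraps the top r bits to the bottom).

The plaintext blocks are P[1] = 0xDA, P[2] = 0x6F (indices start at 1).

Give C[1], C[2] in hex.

CFB encryption: C_i = P_i ⊕ E(K, C_{i−1}), with C_{0} = IV.
C[1]: E(K, 0x4E) = 0xF2; 0xDA ⊕ 0xF2 = 0x28.
C[2]: E(K, 0x28) = 0xC1; 0x6F ⊕ 0xC1 = 0xAE.

C[1] = 0x28, C[2] = 0xAE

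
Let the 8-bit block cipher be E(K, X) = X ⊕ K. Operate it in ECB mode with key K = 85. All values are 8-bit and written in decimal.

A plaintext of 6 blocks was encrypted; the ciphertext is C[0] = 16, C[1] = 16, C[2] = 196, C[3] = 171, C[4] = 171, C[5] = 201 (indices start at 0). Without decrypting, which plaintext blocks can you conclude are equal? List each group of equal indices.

ECB encrypts each block independently with the same key, so equal ciphertext blocks imply equal plaintext blocks.
C[0] = C[1] = 16, so P[0] = P[1].
C[3] = C[4] = 171, so P[3] = P[4].

P[0] = P[1]; P[3] = P[4]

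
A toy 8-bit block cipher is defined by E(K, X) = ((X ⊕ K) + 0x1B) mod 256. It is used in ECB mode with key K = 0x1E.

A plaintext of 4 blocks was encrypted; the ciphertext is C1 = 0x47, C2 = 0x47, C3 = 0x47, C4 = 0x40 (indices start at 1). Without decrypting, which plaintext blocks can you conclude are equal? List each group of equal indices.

ECB encrypts each block independently with the same key, so equal ciphertext blocks imply equal plaintext blocks.
C1 = C2 = C3 = 0x47, so P1 = P2 = P3.

P1 = P2 = P3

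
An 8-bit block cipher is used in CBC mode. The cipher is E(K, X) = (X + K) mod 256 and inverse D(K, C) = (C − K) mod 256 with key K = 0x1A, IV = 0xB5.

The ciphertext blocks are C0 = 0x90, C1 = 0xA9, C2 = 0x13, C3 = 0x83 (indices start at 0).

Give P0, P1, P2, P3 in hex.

CBC decryption: P_i = D(K, C_i) ⊕ C_{i−1}, with C_{−1} = IV.
P0: D(K, 0x90) = 0x76; 0x76 ⊕ 0xB5 = 0xC3.
P1: D(K, 0xA9) = 0x8F; 0x8F ⊕ 0x90 = 0x1F.
P2: D(K, 0x13) = 0xF9; 0xF9 ⊕ 0xA9 = 0x50.
P3: D(K, 0x83) = 0x69; 0x69 ⊕ 0x13 = 0x7A.

P0 = 0xC3, P1 = 0x1F, P2 = 0x50, P3 = 0x7A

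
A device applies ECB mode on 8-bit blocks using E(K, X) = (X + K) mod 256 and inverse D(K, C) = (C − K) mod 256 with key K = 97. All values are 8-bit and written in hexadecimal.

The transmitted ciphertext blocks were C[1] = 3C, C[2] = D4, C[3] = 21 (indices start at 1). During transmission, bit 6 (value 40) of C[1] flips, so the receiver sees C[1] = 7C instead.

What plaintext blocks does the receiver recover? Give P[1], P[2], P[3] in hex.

ECB decryption: P_i = D(K, C_i).
Only C[1] changed, to 7C. In ECB, a change in C_i affects only P_i. Decrypting the received ciphertext:
P[1]: D(K, 7C) = E5.
P[2]: D(K, D4) = 3D.
P[3]: D(K, 21) = 8A.
Blocks that differ from the original plaintext: P[1].

P[1] = E5, P[2] = 3D, P[3] = 8A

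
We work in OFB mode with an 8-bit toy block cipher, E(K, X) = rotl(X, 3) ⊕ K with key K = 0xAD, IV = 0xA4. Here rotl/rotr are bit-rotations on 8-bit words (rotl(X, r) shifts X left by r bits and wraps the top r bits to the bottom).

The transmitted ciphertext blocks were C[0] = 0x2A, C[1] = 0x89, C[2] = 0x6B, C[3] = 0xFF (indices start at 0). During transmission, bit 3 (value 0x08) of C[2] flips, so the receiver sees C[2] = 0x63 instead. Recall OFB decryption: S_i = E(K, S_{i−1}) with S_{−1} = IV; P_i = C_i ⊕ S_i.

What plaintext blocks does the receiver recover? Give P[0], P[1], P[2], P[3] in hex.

Only C[2] changed, to 0x63. In OFB, a change in C_i flips the same bit in P_i only; the keystream is unaffected. Decrypting the received ciphertext:
P[0]: S = E(K, 0xA4) = 0x88; 0x2A ⊕ 0x88 = 0xA2.
P[1]: S = E(K, 0x88) = 0xE9; 0x89 ⊕ 0xE9 = 0x60.
P[2]: S = E(K, 0xE9) = 0xE2; 0x63 ⊕ 0xE2 = 0x81.
P[3]: S = E(K, 0xE2) = 0xBA; 0xFF ⊕ 0xBA = 0x45.
Blocks that differ from the original plaintext: P[2].

P[0] = 0xA2, P[1] = 0x60, P[2] = 0x81, P[3] = 0x45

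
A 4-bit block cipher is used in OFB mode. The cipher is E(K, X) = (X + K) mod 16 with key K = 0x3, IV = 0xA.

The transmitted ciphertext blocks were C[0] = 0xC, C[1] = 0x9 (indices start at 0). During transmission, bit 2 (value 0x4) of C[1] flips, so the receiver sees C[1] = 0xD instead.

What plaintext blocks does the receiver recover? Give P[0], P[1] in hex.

P[0] = 0x1, P[1] = 0xD

OFB decryption: S_i = E(K, S_{i−1}) with S_{−1} = IV; P_i = C_i ⊕ S_i.
Only C[1] changed, to 0xD. In OFB, a change in C_i flips the same bit in P_i only; the keystream is unaffected. Decrypting the received ciphertext:
P[0]: S = E(K, 0xA) = 0xD; 0xC ⊕ 0xD = 0x1.
P[1]: S = E(K, 0xD) = 0x0; 0xD ⊕ 0x0 = 0xD.
Blocks that differ from the original plaintext: P[1].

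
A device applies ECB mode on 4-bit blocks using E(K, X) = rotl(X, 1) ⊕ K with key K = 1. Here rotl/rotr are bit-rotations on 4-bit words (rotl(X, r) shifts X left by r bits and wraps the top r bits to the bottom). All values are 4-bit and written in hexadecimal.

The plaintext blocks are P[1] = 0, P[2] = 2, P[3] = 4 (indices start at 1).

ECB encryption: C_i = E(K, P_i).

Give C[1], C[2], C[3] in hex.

C[1]: E(K, 0) = 1.
C[2]: E(K, 2) = 5.
C[3]: E(K, 4) = 9.

C[1] = 1, C[2] = 5, C[3] = 9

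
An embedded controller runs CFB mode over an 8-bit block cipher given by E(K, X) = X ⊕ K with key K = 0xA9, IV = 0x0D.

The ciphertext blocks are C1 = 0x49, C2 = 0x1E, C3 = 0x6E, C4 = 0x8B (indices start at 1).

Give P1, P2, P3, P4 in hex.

P1 = 0xED, P2 = 0xFE, P3 = 0xD9, P4 = 0x4C

CFB decryption: P_i = C_i ⊕ E(K, C_{i−1}), with C_{0} = IV.
P1: E(K, 0x0D) = 0xA4; 0x49 ⊕ 0xA4 = 0xED.
P2: E(K, 0x49) = 0xE0; 0x1E ⊕ 0xE0 = 0xFE.
P3: E(K, 0x1E) = 0xB7; 0x6E ⊕ 0xB7 = 0xD9.
P4: E(K, 0x6E) = 0xC7; 0x8B ⊕ 0xC7 = 0x4C.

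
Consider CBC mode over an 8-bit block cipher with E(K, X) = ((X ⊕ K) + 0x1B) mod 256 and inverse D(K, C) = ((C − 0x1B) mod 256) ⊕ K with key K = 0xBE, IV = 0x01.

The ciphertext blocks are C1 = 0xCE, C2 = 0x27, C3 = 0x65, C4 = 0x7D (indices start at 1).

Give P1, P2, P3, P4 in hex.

P1 = 0x0C, P2 = 0x7C, P3 = 0xD3, P4 = 0xB9

CBC decryption: P_i = D(K, C_i) ⊕ C_{i−1}, with C_{0} = IV.
P1: D(K, 0xCE) = 0x0D; 0x0D ⊕ 0x01 = 0x0C.
P2: D(K, 0x27) = 0xB2; 0xB2 ⊕ 0xCE = 0x7C.
P3: D(K, 0x65) = 0xF4; 0xF4 ⊕ 0x27 = 0xD3.
P4: D(K, 0x7D) = 0xDC; 0xDC ⊕ 0x65 = 0xB9.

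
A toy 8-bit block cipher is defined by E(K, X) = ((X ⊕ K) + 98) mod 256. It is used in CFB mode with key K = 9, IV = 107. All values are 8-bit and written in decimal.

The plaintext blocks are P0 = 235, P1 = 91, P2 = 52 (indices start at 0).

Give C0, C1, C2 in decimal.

CFB encryption: C_i = P_i ⊕ E(K, C_{i−1}), with C_{−1} = IV.
C0: E(K, 107) = 196; 235 ⊕ 196 = 47.
C1: E(K, 47) = 136; 91 ⊕ 136 = 211.
C2: E(K, 211) = 60; 52 ⊕ 60 = 8.

C0 = 47, C1 = 211, C2 = 8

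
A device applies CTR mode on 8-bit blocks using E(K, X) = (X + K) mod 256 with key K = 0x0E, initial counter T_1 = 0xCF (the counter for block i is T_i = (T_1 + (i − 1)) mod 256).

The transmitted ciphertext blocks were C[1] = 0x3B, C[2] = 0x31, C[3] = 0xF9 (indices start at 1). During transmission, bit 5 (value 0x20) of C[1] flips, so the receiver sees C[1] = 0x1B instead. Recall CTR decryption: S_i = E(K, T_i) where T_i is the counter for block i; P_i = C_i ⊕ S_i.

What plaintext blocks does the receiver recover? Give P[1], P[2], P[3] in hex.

P[1] = 0xC6, P[2] = 0xEF, P[3] = 0x26

Only C[1] changed, to 0x1B. In CTR, a change in C_i flips the same bit in P_i only; the keystream is unaffected. Decrypting the received ciphertext:
P[1]: T = 0xCF, S = E(K, T) = 0xDD; 0x1B ⊕ 0xDD = 0xC6.
P[2]: T = 0xD0, S = E(K, T) = 0xDE; 0x31 ⊕ 0xDE = 0xEF.
P[3]: T = 0xD1, S = E(K, T) = 0xDF; 0xF9 ⊕ 0xDF = 0x26.
Blocks that differ from the original plaintext: P[1].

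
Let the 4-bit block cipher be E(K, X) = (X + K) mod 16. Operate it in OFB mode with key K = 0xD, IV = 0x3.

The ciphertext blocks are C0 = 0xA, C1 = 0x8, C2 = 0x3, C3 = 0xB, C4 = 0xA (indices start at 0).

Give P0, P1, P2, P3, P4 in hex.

P0 = 0xA, P1 = 0x5, P2 = 0x9, P3 = 0xC, P4 = 0xE

OFB decryption: S_i = E(K, S_{i−1}) with S_{−1} = IV; P_i = C_i ⊕ S_i.
P0: S = E(K, 0x3) = 0x0; 0xA ⊕ 0x0 = 0xA.
P1: S = E(K, 0x0) = 0xD; 0x8 ⊕ 0xD = 0x5.
P2: S = E(K, 0xD) = 0xA; 0x3 ⊕ 0xA = 0x9.
P3: S = E(K, 0xA) = 0x7; 0xB ⊕ 0x7 = 0xC.
P4: S = E(K, 0x7) = 0x4; 0xA ⊕ 0x4 = 0xE.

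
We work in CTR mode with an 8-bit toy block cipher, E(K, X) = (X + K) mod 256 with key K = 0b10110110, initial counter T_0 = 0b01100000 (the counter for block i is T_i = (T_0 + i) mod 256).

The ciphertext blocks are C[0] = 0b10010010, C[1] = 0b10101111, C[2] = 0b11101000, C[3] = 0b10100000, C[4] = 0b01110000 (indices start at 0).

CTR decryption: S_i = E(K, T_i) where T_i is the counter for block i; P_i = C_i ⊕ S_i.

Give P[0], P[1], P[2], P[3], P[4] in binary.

P[0]: T = 0b01100000, S = E(K, T) = 0b00010110; 0b10010010 ⊕ 0b00010110 = 0b10000100.
P[1]: T = 0b01100001, S = E(K, T) = 0b00010111; 0b10101111 ⊕ 0b00010111 = 0b10111000.
P[2]: T = 0b01100010, S = E(K, T) = 0b00011000; 0b11101000 ⊕ 0b00011000 = 0b11110000.
P[3]: T = 0b01100011, S = E(K, T) = 0b00011001; 0b10100000 ⊕ 0b00011001 = 0b10111001.
P[4]: T = 0b01100100, S = E(K, T) = 0b00011010; 0b01110000 ⊕ 0b00011010 = 0b01101010.

P[0] = 0b10000100, P[1] = 0b10111000, P[2] = 0b11110000, P[3] = 0b10111001, P[4] = 0b01101010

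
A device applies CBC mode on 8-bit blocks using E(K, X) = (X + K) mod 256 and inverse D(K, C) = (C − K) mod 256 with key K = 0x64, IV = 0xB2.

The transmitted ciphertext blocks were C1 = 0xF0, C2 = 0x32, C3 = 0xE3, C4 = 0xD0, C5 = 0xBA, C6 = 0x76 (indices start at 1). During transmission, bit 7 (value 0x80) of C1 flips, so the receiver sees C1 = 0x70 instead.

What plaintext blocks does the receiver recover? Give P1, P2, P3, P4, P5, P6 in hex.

P1 = 0xBE, P2 = 0xBE, P3 = 0x4D, P4 = 0x8F, P5 = 0x86, P6 = 0xA8

CBC decryption: P_i = D(K, C_i) ⊕ C_{i−1}, with C_{0} = IV.
Only C1 changed, to 0x70. In CBC, a change in C_i garbles P_i and flips the same bit in P_{i+1}. Decrypting the received ciphertext:
P1: D(K, 0x70) = 0x0C; 0x0C ⊕ 0xB2 = 0xBE.
P2: D(K, 0x32) = 0xCE; 0xCE ⊕ 0x70 = 0xBE.
P3: D(K, 0xE3) = 0x7F; 0x7F ⊕ 0x32 = 0x4D.
P4: D(K, 0xD0) = 0x6C; 0x6C ⊕ 0xE3 = 0x8F.
P5: D(K, 0xBA) = 0x56; 0x56 ⊕ 0xD0 = 0x86.
P6: D(K, 0x76) = 0x12; 0x12 ⊕ 0xBA = 0xA8.
Blocks that differ from the original plaintext: P1, P2.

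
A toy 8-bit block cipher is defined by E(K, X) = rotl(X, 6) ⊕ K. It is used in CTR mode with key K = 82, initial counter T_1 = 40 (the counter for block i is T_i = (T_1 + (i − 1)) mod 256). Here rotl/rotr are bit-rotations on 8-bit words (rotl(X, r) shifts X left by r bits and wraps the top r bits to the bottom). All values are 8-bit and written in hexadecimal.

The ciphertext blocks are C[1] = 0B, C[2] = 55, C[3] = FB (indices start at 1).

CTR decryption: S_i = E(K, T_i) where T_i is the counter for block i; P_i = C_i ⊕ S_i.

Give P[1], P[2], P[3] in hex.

P[1] = 99, P[2] = 87, P[3] = E9

P[1]: T = 40, S = E(K, T) = 92; 0B ⊕ 92 = 99.
P[2]: T = 41, S = E(K, T) = D2; 55 ⊕ D2 = 87.
P[3]: T = 42, S = E(K, T) = 12; FB ⊕ 12 = E9.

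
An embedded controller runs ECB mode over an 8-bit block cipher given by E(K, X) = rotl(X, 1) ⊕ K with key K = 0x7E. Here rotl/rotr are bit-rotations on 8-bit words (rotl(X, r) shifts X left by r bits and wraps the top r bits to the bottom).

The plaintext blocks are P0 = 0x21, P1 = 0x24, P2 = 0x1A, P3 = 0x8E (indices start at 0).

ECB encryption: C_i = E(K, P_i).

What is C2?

C2: E(K, 0x1A) = 0x4A.

C2 = 0x4A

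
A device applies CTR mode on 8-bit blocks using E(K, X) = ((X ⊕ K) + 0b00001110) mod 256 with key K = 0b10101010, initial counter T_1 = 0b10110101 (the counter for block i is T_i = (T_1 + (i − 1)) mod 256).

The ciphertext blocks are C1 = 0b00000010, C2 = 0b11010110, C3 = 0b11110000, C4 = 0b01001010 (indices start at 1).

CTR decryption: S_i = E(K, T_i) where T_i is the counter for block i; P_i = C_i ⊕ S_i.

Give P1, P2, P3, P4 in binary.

P1: T = 0b10110101, S = E(K, T) = 0b00101101; 0b00000010 ⊕ 0b00101101 = 0b00101111.
P2: T = 0b10110110, S = E(K, T) = 0b00101010; 0b11010110 ⊕ 0b00101010 = 0b11111100.
P3: T = 0b10110111, S = E(K, T) = 0b00101011; 0b11110000 ⊕ 0b00101011 = 0b11011011.
P4: T = 0b10111000, S = E(K, T) = 0b00100000; 0b01001010 ⊕ 0b00100000 = 0b01101010.

P1 = 0b00101111, P2 = 0b11111100, P3 = 0b11011011, P4 = 0b01101010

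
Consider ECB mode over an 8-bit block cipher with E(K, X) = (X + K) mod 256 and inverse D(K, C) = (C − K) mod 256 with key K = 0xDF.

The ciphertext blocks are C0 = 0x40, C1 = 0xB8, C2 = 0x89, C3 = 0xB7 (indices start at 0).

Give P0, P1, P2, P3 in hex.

ECB decryption: P_i = D(K, C_i).
P0: D(K, 0x40) = 0x61.
P1: D(K, 0xB8) = 0xD9.
P2: D(K, 0x89) = 0xAA.
P3: D(K, 0xB7) = 0xD8.

P0 = 0x61, P1 = 0xD9, P2 = 0xAA, P3 = 0xD8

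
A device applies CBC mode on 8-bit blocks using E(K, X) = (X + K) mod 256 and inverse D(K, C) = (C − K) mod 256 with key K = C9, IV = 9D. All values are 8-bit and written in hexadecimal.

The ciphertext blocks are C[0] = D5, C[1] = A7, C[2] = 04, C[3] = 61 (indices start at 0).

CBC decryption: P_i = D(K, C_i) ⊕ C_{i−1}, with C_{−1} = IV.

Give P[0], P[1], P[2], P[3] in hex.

P[0]: D(K, D5) = 0C; 0C ⊕ 9D = 91.
P[1]: D(K, A7) = DE; DE ⊕ D5 = 0B.
P[2]: D(K, 04) = 3B; 3B ⊕ A7 = 9C.
P[3]: D(K, 61) = 98; 98 ⊕ 04 = 9C.

P[0] = 91, P[1] = 0B, P[2] = 9C, P[3] = 9C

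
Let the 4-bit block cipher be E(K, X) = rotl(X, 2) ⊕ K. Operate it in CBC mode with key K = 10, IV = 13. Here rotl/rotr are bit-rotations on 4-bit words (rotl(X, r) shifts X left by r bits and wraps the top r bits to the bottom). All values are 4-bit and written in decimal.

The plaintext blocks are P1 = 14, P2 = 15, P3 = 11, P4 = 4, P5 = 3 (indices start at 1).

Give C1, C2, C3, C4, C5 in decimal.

CBC encryption: C_i = E(K, P_i ⊕ C_{i−1}), with C_{0} = IV.
C1: P1 ⊕ 13 = 3; E(K, 3) = 6.
C2: P2 ⊕ 6 = 9; E(K, 9) = 12.
C3: P3 ⊕ 12 = 7; E(K, 7) = 7.
C4: P4 ⊕ 7 = 3; E(K, 3) = 6.
C5: P5 ⊕ 6 = 5; E(K, 5) = 15.

C1 = 6, C2 = 12, C3 = 7, C4 = 6, C5 = 15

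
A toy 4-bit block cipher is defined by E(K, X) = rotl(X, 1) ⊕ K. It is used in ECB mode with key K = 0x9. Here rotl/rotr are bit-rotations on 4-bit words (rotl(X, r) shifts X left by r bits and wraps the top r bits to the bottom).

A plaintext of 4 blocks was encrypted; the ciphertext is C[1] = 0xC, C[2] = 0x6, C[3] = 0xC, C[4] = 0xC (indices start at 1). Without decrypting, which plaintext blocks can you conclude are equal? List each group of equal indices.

P[1] = P[3] = P[4]

ECB encrypts each block independently with the same key, so equal ciphertext blocks imply equal plaintext blocks.
C[1] = C[3] = C[4] = 0xC, so P[1] = P[3] = P[4].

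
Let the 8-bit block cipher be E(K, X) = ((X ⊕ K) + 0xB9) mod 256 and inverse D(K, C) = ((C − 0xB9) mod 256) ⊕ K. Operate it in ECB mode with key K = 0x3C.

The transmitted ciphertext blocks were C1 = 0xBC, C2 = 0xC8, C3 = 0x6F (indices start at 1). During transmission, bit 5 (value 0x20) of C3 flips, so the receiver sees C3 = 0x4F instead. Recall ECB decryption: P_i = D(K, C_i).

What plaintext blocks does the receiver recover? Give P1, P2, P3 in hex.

Only C3 changed, to 0x4F. In ECB, a change in C_i affects only P_i. Decrypting the received ciphertext:
P1: D(K, 0xBC) = 0x3F.
P2: D(K, 0xC8) = 0x33.
P3: D(K, 0x4F) = 0xAA.
Blocks that differ from the original plaintext: P3.

P1 = 0x3F, P2 = 0x33, P3 = 0xAA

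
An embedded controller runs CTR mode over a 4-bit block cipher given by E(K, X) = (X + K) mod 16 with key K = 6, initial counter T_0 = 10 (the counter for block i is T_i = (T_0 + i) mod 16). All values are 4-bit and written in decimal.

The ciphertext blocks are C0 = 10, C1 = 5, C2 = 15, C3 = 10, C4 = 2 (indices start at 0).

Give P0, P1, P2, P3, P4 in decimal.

P0 = 10, P1 = 4, P2 = 13, P3 = 9, P4 = 6

CTR decryption: S_i = E(K, T_i) where T_i is the counter for block i; P_i = C_i ⊕ S_i.
P0: T = 10, S = E(K, T) = 0; 10 ⊕ 0 = 10.
P1: T = 11, S = E(K, T) = 1; 5 ⊕ 1 = 4.
P2: T = 12, S = E(K, T) = 2; 15 ⊕ 2 = 13.
P3: T = 13, S = E(K, T) = 3; 10 ⊕ 3 = 9.
P4: T = 14, S = E(K, T) = 4; 2 ⊕ 4 = 6.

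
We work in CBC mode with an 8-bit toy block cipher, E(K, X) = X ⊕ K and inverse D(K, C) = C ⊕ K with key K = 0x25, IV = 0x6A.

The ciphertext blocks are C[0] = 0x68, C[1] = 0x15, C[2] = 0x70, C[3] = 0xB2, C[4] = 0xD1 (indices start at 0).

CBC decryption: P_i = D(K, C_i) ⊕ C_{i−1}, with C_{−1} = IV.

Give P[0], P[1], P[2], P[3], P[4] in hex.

P[0]: D(K, 0x68) = 0x4D; 0x4D ⊕ 0x6A = 0x27.
P[1]: D(K, 0x15) = 0x30; 0x30 ⊕ 0x68 = 0x58.
P[2]: D(K, 0x70) = 0x55; 0x55 ⊕ 0x15 = 0x40.
P[3]: D(K, 0xB2) = 0x97; 0x97 ⊕ 0x70 = 0xE7.
P[4]: D(K, 0xD1) = 0xF4; 0xF4 ⊕ 0xB2 = 0x46.

P[0] = 0x27, P[1] = 0x58, P[2] = 0x40, P[3] = 0xE7, P[4] = 0x46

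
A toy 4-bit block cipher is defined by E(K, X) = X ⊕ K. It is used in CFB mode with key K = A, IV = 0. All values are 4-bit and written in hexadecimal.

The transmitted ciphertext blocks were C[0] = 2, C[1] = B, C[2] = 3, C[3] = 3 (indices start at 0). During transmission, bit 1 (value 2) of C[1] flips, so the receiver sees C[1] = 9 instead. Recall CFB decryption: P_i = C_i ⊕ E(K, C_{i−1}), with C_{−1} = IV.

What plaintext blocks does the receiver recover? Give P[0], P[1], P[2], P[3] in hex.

P[0] = 8, P[1] = 1, P[2] = 0, P[3] = A

Only C[1] changed, to 9. In CFB, a change in C_i flips the same bit in P_i and garbles P_{i+1}. Decrypting the received ciphertext:
P[0]: E(K, 0) = A; 2 ⊕ A = 8.
P[1]: E(K, 2) = 8; 9 ⊕ 8 = 1.
P[2]: E(K, 9) = 3; 3 ⊕ 3 = 0.
P[3]: E(K, 3) = 9; 3 ⊕ 9 = A.
Blocks that differ from the original plaintext: P[1], P[2].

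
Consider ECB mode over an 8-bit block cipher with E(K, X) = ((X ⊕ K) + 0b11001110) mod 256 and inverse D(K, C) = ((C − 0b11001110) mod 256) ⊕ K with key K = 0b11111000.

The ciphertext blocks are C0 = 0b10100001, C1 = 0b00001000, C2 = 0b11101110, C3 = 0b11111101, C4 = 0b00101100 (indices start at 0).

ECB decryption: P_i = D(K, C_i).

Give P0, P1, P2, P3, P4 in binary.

P0: D(K, 0b10100001) = 0b00101011.
P1: D(K, 0b00001000) = 0b11000010.
P2: D(K, 0b11101110) = 0b11011000.
P3: D(K, 0b11111101) = 0b11010111.
P4: D(K, 0b00101100) = 0b10100110.

P0 = 0b00101011, P1 = 0b11000010, P2 = 0b11011000, P3 = 0b11010111, P4 = 0b10100110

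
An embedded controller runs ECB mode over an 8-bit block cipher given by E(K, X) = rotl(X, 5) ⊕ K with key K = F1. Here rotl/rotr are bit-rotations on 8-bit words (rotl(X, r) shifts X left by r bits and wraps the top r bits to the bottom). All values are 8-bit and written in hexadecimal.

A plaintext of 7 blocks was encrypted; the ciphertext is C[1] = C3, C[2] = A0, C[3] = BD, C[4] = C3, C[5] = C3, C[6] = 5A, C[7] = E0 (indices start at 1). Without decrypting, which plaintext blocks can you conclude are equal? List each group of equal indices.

P[1] = P[4] = P[5]

ECB encrypts each block independently with the same key, so equal ciphertext blocks imply equal plaintext blocks.
C[1] = C[4] = C[5] = C3, so P[1] = P[4] = P[5].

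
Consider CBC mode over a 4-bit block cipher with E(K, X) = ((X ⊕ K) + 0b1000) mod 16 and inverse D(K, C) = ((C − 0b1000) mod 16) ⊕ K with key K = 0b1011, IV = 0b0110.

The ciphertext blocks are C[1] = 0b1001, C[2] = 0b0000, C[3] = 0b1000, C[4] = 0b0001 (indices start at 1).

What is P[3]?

P[3] = 0b1011

CBC decryption: P_i = D(K, C_i) ⊕ C_{i−1}, with C_{0} = IV.
P[3]: D(K, 0b1000) = 0b1011; 0b1011 ⊕ 0b0000 = 0b1011.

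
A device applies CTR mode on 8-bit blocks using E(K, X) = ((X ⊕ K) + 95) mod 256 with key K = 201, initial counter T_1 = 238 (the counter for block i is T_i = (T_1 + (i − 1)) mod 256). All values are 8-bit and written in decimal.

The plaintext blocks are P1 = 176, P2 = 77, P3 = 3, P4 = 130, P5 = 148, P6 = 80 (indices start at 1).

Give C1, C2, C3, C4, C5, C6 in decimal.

C1 = 54, C2 = 200, C3 = 155, C4 = 21, C5 = 14, C6 = 201

CTR encryption: S_i = E(K, T_i) where T_i is the counter for block i; C_i = P_i ⊕ S_i.
C1: T = 238, S = E(K, T) = 134; 176 ⊕ 134 = 54.
C2: T = 239, S = E(K, T) = 133; 77 ⊕ 133 = 200.
C3: T = 240, S = E(K, T) = 152; 3 ⊕ 152 = 155.
C4: T = 241, S = E(K, T) = 151; 130 ⊕ 151 = 21.
C5: T = 242, S = E(K, T) = 154; 148 ⊕ 154 = 14.
C6: T = 243, S = E(K, T) = 153; 80 ⊕ 153 = 201.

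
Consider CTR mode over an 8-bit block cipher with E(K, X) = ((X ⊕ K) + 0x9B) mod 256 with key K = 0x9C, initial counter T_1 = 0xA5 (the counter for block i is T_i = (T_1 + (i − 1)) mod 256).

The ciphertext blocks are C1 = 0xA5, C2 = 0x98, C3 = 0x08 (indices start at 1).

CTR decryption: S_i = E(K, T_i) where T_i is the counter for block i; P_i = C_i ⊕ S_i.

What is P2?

P2 = 0x4D

P2: T = 0xA6, S = E(K, T) = 0xD5; 0x98 ⊕ 0xD5 = 0x4D.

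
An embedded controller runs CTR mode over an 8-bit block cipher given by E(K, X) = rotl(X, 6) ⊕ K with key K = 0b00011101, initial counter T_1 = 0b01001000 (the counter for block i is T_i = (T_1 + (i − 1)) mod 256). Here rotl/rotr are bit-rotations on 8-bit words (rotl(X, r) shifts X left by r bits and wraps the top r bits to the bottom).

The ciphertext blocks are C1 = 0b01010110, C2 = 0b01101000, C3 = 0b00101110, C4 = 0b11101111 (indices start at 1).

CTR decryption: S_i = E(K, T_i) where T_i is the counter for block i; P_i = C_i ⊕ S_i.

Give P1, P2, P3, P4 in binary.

P1: T = 0b01001000, S = E(K, T) = 0b00001111; 0b01010110 ⊕ 0b00001111 = 0b01011001.
P2: T = 0b01001001, S = E(K, T) = 0b01001111; 0b01101000 ⊕ 0b01001111 = 0b00100111.
P3: T = 0b01001010, S = E(K, T) = 0b10001111; 0b00101110 ⊕ 0b10001111 = 0b10100001.
P4: T = 0b01001011, S = E(K, T) = 0b11001111; 0b11101111 ⊕ 0b11001111 = 0b00100000.

P1 = 0b01011001, P2 = 0b00100111, P3 = 0b10100001, P4 = 0b00100000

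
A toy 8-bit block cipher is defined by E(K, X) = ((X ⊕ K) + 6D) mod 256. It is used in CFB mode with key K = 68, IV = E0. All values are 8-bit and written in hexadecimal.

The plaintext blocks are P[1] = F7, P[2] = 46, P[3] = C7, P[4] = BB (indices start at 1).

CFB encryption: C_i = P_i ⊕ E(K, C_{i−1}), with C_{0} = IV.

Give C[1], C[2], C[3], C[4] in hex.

C[1] = 02, C[2] = 91, C[3] = A1, C[4] = 8D

C[1]: E(K, E0) = F5; F7 ⊕ F5 = 02.
C[2]: E(K, 02) = D7; 46 ⊕ D7 = 91.
C[3]: E(K, 91) = 66; C7 ⊕ 66 = A1.
C[4]: E(K, A1) = 36; BB ⊕ 36 = 8D.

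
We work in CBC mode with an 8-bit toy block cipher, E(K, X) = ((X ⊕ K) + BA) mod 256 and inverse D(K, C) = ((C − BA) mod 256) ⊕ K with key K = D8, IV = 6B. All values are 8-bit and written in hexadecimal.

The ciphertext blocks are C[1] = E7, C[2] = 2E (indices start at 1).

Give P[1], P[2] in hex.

CBC decryption: P_i = D(K, C_i) ⊕ C_{i−1}, with C_{0} = IV.
P[1]: D(K, E7) = F5; F5 ⊕ 6B = 9E.
P[2]: D(K, 2E) = AC; AC ⊕ E7 = 4B.

P[1] = 9E, P[2] = 4B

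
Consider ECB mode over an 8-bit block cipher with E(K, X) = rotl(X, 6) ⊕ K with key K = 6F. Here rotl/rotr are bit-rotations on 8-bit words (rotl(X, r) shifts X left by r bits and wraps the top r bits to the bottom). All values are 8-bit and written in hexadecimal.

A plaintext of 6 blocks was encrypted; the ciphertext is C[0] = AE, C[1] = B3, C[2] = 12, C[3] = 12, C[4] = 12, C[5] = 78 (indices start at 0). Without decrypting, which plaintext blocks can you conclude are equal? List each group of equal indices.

P[2] = P[3] = P[4]

ECB encrypts each block independently with the same key, so equal ciphertext blocks imply equal plaintext blocks.
C[2] = C[3] = C[4] = 12, so P[2] = P[3] = P[4].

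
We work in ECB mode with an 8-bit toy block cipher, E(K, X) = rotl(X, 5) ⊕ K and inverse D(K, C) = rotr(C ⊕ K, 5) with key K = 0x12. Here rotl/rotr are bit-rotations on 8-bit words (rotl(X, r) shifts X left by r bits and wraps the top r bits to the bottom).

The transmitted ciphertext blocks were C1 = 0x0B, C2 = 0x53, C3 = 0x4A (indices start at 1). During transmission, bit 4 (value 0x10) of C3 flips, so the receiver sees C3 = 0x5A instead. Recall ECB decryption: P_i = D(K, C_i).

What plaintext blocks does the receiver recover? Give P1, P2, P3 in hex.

P1 = 0xC8, P2 = 0x0A, P3 = 0x42

Only C3 changed, to 0x5A. In ECB, a change in C_i affects only P_i. Decrypting the received ciphertext:
P1: D(K, 0x0B) = 0xC8.
P2: D(K, 0x53) = 0x0A.
P3: D(K, 0x5A) = 0x42.
Blocks that differ from the original plaintext: P3.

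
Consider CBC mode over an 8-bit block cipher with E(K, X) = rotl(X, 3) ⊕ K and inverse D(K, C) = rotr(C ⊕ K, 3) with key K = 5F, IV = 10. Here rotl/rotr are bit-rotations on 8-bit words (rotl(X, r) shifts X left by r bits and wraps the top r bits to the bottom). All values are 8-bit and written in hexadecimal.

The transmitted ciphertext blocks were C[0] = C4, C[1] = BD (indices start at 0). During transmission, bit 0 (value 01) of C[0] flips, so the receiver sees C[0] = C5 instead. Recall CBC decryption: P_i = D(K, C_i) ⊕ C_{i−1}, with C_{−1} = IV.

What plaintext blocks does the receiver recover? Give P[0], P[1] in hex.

P[0] = 43, P[1] = 99

Only C[0] changed, to C5. In CBC, a change in C_i garbles P_i and flips the same bit in P_{i+1}. Decrypting the received ciphertext:
P[0]: D(K, C5) = 53; 53 ⊕ 10 = 43.
P[1]: D(K, BD) = 5C; 5C ⊕ C5 = 99.
Blocks that differ from the original plaintext: P[0], P[1].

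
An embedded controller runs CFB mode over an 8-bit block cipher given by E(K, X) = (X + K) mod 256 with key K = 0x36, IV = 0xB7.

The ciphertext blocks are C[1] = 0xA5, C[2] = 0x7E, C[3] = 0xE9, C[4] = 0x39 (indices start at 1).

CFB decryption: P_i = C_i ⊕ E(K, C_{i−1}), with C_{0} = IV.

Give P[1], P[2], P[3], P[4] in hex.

P[1] = 0x48, P[2] = 0xA5, P[3] = 0x5D, P[4] = 0x26

P[1]: E(K, 0xB7) = 0xED; 0xA5 ⊕ 0xED = 0x48.
P[2]: E(K, 0xA5) = 0xDB; 0x7E ⊕ 0xDB = 0xA5.
P[3]: E(K, 0x7E) = 0xB4; 0xE9 ⊕ 0xB4 = 0x5D.
P[4]: E(K, 0xE9) = 0x1F; 0x39 ⊕ 0x1F = 0x26.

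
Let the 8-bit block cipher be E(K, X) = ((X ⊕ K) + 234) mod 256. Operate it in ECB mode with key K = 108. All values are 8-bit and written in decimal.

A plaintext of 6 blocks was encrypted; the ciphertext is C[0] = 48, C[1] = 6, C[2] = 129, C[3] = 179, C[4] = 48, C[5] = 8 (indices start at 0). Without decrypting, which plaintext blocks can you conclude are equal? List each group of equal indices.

ECB encrypts each block independently with the same key, so equal ciphertext blocks imply equal plaintext blocks.
C[0] = C[4] = 48, so P[0] = P[4].

P[0] = P[4]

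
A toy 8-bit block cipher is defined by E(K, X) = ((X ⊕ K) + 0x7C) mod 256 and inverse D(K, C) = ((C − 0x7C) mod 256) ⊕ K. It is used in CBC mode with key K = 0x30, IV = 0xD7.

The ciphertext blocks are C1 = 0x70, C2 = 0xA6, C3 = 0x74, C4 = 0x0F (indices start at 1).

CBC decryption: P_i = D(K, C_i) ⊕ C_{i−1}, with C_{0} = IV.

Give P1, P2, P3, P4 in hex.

P1: D(K, 0x70) = 0xC4; 0xC4 ⊕ 0xD7 = 0x13.
P2: D(K, 0xA6) = 0x1A; 0x1A ⊕ 0x70 = 0x6A.
P3: D(K, 0x74) = 0xC8; 0xC8 ⊕ 0xA6 = 0x6E.
P4: D(K, 0x0F) = 0xA3; 0xA3 ⊕ 0x74 = 0xD7.

P1 = 0x13, P2 = 0x6A, P3 = 0x6E, P4 = 0xD7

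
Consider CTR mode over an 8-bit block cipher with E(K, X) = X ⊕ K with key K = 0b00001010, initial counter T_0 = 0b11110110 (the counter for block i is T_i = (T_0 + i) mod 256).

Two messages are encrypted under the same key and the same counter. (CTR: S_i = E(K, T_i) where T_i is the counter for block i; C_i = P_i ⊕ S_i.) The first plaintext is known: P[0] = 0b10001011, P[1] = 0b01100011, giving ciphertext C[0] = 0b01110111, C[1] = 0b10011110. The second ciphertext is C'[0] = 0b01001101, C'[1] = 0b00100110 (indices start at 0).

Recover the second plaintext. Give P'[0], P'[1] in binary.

P'[0] = 0b10110001, P'[1] = 0b11011011

In CTR with a reused counter, both messages share the same keystream S_i, so C_i ⊕ C'_i = P_i ⊕ P'_i and thus P'_i = P_i ⊕ C_i ⊕ C'_i.
P'[0]: 0b10001011 ⊕ 0b01110111 ⊕ 0b01001101 = 0b10110001.
P'[1]: 0b01100011 ⊕ 0b10011110 ⊕ 0b00100110 = 0b11011011.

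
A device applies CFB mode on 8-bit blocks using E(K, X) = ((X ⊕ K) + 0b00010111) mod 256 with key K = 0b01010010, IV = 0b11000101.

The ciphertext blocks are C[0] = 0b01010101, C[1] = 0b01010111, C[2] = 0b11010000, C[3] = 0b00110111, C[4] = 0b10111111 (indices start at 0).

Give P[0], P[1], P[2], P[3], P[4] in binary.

CFB decryption: P_i = C_i ⊕ E(K, C_{i−1}), with C_{−1} = IV.
P[0]: E(K, 0b11000101) = 0b10101110; 0b01010101 ⊕ 0b10101110 = 0b11111011.
P[1]: E(K, 0b01010101) = 0b00011110; 0b01010111 ⊕ 0b00011110 = 0b01001001.
P[2]: E(K, 0b01010111) = 0b00011100; 0b11010000 ⊕ 0b00011100 = 0b11001100.
P[3]: E(K, 0b11010000) = 0b10011001; 0b00110111 ⊕ 0b10011001 = 0b10101110.
P[4]: E(K, 0b00110111) = 0b01111100; 0b10111111 ⊕ 0b01111100 = 0b11000011.

P[0] = 0b11111011, P[1] = 0b01001001, P[2] = 0b11001100, P[3] = 0b10101110, P[4] = 0b11000011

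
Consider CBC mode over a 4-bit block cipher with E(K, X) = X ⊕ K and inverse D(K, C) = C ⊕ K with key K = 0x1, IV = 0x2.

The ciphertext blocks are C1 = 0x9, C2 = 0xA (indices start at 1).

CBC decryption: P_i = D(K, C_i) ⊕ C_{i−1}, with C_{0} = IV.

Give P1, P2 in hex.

P1 = 0xA, P2 = 0x2

P1: D(K, 0x9) = 0x8; 0x8 ⊕ 0x2 = 0xA.
P2: D(K, 0xA) = 0xB; 0xB ⊕ 0x9 = 0x2.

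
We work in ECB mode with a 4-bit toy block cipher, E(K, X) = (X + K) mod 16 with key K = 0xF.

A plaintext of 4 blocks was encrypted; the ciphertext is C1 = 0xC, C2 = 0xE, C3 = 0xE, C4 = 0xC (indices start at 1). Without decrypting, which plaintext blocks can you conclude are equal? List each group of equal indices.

P1 = P4; P2 = P3

ECB encrypts each block independently with the same key, so equal ciphertext blocks imply equal plaintext blocks.
C1 = C4 = 0xC, so P1 = P4.
C2 = C3 = 0xE, so P2 = P3.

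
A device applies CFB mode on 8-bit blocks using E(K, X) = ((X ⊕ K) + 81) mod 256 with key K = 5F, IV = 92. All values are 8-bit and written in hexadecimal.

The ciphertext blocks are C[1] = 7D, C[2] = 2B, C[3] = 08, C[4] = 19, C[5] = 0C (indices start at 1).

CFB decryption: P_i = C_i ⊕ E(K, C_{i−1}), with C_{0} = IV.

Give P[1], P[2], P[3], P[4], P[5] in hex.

P[1] = 33, P[2] = 88, P[3] = FD, P[4] = C1, P[5] = CB

P[1]: E(K, 92) = 4E; 7D ⊕ 4E = 33.
P[2]: E(K, 7D) = A3; 2B ⊕ A3 = 88.
P[3]: E(K, 2B) = F5; 08 ⊕ F5 = FD.
P[4]: E(K, 08) = D8; 19 ⊕ D8 = C1.
P[5]: E(K, 19) = C7; 0C ⊕ C7 = CB.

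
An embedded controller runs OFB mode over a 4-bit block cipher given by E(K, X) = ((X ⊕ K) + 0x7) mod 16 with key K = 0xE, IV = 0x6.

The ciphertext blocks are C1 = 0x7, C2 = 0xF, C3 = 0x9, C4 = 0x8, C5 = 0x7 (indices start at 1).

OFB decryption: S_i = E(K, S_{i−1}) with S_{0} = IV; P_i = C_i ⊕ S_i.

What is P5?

P5 = 0xC

P1: S = E(K, 0x6) = 0xF; 0x7 ⊕ 0xF = 0x8.
P2: S = E(K, 0xF) = 0x8; 0xF ⊕ 0x8 = 0x7.
P3: S = E(K, 0x8) = 0xD; 0x9 ⊕ 0xD = 0x4.
P4: S = E(K, 0xD) = 0xA; 0x8 ⊕ 0xA = 0x2.
P5: S = E(K, 0xA) = 0xB; 0x7 ⊕ 0xB = 0xC.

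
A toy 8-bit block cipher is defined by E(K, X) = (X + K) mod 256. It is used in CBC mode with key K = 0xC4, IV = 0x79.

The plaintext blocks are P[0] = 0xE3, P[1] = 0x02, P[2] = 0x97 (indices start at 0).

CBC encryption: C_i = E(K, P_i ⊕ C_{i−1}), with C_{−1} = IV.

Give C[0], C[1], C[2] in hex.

C[0] = 0x5E, C[1] = 0x20, C[2] = 0x7B

C[0]: P[0] ⊕ 0x79 = 0x9A; E(K, 0x9A) = 0x5E.
C[1]: P[1] ⊕ 0x5E = 0x5C; E(K, 0x5C) = 0x20.
C[2]: P[2] ⊕ 0x20 = 0xB7; E(K, 0xB7) = 0x7B.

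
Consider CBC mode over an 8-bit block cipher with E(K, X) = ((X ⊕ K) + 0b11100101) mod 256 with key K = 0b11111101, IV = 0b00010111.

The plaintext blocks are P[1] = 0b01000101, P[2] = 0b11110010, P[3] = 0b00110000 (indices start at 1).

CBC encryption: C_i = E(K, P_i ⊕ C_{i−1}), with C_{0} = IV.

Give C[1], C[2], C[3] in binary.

C[1] = 0b10010100, C[2] = 0b10000000, C[3] = 0b00110010

C[1]: P[1] ⊕ 0b00010111 = 0b01010010; E(K, 0b01010010) = 0b10010100.
C[2]: P[2] ⊕ 0b10010100 = 0b01100110; E(K, 0b01100110) = 0b10000000.
C[3]: P[3] ⊕ 0b10000000 = 0b10110000; E(K, 0b10110000) = 0b00110010.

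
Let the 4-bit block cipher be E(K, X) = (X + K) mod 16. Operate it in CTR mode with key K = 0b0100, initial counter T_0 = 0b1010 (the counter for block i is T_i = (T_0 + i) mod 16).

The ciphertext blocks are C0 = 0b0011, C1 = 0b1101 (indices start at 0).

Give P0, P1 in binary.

CTR decryption: S_i = E(K, T_i) where T_i is the counter for block i; P_i = C_i ⊕ S_i.
P0: T = 0b1010, S = E(K, T) = 0b1110; 0b0011 ⊕ 0b1110 = 0b1101.
P1: T = 0b1011, S = E(K, T) = 0b1111; 0b1101 ⊕ 0b1111 = 0b0010.

P0 = 0b1101, P1 = 0b0010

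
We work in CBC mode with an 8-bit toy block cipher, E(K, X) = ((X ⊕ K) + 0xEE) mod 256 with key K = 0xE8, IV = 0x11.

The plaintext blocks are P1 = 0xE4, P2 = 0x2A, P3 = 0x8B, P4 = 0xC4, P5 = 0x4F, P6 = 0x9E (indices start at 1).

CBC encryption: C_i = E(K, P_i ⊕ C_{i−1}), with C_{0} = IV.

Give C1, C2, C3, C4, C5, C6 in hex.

C1: P1 ⊕ 0x11 = 0xF5; E(K, 0xF5) = 0x0B.
C2: P2 ⊕ 0x0B = 0x21; E(K, 0x21) = 0xB7.
C3: P3 ⊕ 0xB7 = 0x3C; E(K, 0x3C) = 0xC2.
C4: P4 ⊕ 0xC2 = 0x06; E(K, 0x06) = 0xDC.
C5: P5 ⊕ 0xDC = 0x93; E(K, 0x93) = 0x69.
C6: P6 ⊕ 0x69 = 0xF7; E(K, 0xF7) = 0x0D.

C1 = 0x0B, C2 = 0xB7, C3 = 0xC2, C4 = 0xDC, C5 = 0x69, C6 = 0x0D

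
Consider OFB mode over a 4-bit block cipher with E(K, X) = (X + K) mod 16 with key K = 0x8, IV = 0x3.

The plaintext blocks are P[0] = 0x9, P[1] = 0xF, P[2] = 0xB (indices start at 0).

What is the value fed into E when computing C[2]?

0x3

OFB encryption: S_i = E(K, S_{i−1}) with S_{−1} = IV; C_i = P_i ⊕ S_i.
C[0]: S = E(K, 0x3) = 0xB; 0x9 ⊕ 0xB = 0x2.
C[1]: S = E(K, 0xB) = 0x3; 0xF ⊕ 0x3 = 0xC.
C[2]: S = E(K, 0x3) = 0xB; 0xB ⊕ 0xB = 0x0.
So the input to E for block [2] is 0x3.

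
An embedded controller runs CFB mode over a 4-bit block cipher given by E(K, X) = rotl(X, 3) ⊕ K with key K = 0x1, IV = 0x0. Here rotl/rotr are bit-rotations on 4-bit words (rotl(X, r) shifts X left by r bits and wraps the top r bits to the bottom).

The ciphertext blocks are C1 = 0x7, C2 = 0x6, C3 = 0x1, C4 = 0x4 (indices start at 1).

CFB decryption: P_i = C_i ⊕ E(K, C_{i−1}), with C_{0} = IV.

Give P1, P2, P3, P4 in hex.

P1: E(K, 0x0) = 0x1; 0x7 ⊕ 0x1 = 0x6.
P2: E(K, 0x7) = 0xA; 0x6 ⊕ 0xA = 0xC.
P3: E(K, 0x6) = 0x2; 0x1 ⊕ 0x2 = 0x3.
P4: E(K, 0x1) = 0x9; 0x4 ⊕ 0x9 = 0xD.

P1 = 0x6, P2 = 0xC, P3 = 0x3, P4 = 0xD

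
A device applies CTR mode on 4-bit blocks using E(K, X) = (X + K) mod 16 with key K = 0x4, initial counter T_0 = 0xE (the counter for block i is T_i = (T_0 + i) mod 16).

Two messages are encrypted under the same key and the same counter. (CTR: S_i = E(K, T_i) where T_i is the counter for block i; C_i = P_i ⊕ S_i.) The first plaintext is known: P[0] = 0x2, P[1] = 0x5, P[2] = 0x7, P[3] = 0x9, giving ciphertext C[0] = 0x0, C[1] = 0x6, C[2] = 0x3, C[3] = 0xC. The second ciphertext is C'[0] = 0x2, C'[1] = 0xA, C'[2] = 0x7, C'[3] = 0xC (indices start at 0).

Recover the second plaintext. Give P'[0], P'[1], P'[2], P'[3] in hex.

P'[0] = 0x0, P'[1] = 0x9, P'[2] = 0x3, P'[3] = 0x9

In CTR with a reused counter, both messages share the same keystream S_i, so C_i ⊕ C'_i = P_i ⊕ P'_i and thus P'_i = P_i ⊕ C_i ⊕ C'_i.
P'[0]: 0x2 ⊕ 0x0 ⊕ 0x2 = 0x0.
P'[1]: 0x5 ⊕ 0x6 ⊕ 0xA = 0x9.
P'[2]: 0x7 ⊕ 0x3 ⊕ 0x7 = 0x3.
P'[3]: 0x9 ⊕ 0xC ⊕ 0xC = 0x9.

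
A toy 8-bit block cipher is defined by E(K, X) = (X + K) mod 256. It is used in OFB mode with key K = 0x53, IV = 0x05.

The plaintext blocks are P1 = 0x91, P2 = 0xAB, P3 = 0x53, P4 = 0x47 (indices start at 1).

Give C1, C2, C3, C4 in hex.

C1 = 0xC9, C2 = 0x00, C3 = 0xAD, C4 = 0x16

OFB encryption: S_i = E(K, S_{i−1}) with S_{0} = IV; C_i = P_i ⊕ S_i.
C1: S = E(K, 0x05) = 0x58; 0x91 ⊕ 0x58 = 0xC9.
C2: S = E(K, 0x58) = 0xAB; 0xAB ⊕ 0xAB = 0x00.
C3: S = E(K, 0xAB) = 0xFE; 0x53 ⊕ 0xFE = 0xAD.
C4: S = E(K, 0xFE) = 0x51; 0x47 ⊕ 0x51 = 0x16.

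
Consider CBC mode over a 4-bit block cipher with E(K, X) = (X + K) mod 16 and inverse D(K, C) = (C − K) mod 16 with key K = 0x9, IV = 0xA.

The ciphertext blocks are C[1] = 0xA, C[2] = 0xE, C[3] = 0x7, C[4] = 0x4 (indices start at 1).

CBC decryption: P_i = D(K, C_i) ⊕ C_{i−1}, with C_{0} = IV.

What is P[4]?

P[4] = 0xC

P[4]: D(K, 0x4) = 0xB; 0xB ⊕ 0x7 = 0xC.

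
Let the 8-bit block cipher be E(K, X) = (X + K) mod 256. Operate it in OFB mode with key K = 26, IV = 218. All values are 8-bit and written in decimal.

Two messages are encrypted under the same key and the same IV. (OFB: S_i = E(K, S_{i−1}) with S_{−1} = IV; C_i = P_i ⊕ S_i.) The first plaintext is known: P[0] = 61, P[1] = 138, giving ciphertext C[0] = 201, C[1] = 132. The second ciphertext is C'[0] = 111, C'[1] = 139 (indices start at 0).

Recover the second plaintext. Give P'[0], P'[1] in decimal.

In OFB with a reused IV, both messages share the same keystream S_i, so C_i ⊕ C'_i = P_i ⊕ P'_i and thus P'_i = P_i ⊕ C_i ⊕ C'_i.
P'[0]: 61 ⊕ 201 ⊕ 111 = 155.
P'[1]: 138 ⊕ 132 ⊕ 139 = 133.

P'[0] = 155, P'[1] = 133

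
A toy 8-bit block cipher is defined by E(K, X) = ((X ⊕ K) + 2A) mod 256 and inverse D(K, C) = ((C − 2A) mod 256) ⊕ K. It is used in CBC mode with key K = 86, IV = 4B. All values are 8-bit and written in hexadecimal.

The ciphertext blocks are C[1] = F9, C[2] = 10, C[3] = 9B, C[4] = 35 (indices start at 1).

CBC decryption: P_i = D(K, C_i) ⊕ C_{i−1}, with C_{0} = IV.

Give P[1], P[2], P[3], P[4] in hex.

P[1]: D(K, F9) = 49; 49 ⊕ 4B = 02.
P[2]: D(K, 10) = 60; 60 ⊕ F9 = 99.
P[3]: D(K, 9B) = F7; F7 ⊕ 10 = E7.
P[4]: D(K, 35) = 8D; 8D ⊕ 9B = 16.

P[1] = 02, P[2] = 99, P[3] = E7, P[4] = 16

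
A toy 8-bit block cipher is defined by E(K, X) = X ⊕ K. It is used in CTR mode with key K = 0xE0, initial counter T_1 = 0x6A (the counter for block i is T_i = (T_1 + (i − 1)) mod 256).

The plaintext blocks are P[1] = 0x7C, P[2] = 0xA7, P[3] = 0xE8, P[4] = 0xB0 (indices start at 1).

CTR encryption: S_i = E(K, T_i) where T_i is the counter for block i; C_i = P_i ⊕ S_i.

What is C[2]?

C[2] = 0x2C

C[1]: T = 0x6A, S = E(K, T) = 0x8A; 0x7C ⊕ 0x8A = 0xF6.
C[2]: T = 0x6B, S = E(K, T) = 0x8B; 0xA7 ⊕ 0x8B = 0x2C.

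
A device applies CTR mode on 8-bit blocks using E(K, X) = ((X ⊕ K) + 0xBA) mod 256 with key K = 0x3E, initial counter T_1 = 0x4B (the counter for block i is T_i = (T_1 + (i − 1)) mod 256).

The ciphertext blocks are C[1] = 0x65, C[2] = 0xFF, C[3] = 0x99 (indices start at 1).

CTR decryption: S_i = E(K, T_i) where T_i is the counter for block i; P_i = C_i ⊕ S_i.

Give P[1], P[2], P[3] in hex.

P[1]: T = 0x4B, S = E(K, T) = 0x2F; 0x65 ⊕ 0x2F = 0x4A.
P[2]: T = 0x4C, S = E(K, T) = 0x2C; 0xFF ⊕ 0x2C = 0xD3.
P[3]: T = 0x4D, S = E(K, T) = 0x2D; 0x99 ⊕ 0x2D = 0xB4.

P[1] = 0x4A, P[2] = 0xD3, P[3] = 0xB4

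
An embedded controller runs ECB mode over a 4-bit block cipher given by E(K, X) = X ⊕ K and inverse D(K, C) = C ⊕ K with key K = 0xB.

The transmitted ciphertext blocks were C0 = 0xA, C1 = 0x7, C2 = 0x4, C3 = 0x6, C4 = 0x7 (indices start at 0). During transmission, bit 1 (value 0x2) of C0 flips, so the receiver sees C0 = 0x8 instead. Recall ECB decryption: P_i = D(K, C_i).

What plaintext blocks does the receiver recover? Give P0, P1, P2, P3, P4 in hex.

Only C0 changed, to 0x8. In ECB, a change in C_i affects only P_i. Decrypting the received ciphertext:
P0: D(K, 0x8) = 0x3.
P1: D(K, 0x7) = 0xC.
P2: D(K, 0x4) = 0xF.
P3: D(K, 0x6) = 0xD.
P4: D(K, 0x7) = 0xC.
Blocks that differ from the original plaintext: P0.

P0 = 0x3, P1 = 0xC, P2 = 0xF, P3 = 0xD, P4 = 0xC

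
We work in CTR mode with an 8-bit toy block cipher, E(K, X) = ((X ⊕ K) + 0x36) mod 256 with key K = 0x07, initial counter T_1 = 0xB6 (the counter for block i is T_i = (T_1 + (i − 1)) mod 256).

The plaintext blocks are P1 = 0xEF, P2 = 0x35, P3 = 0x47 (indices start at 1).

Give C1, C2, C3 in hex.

C1 = 0x08, C2 = 0xD3, C3 = 0xB2

CTR encryption: S_i = E(K, T_i) where T_i is the counter for block i; C_i = P_i ⊕ S_i.
C1: T = 0xB6, S = E(K, T) = 0xE7; 0xEF ⊕ 0xE7 = 0x08.
C2: T = 0xB7, S = E(K, T) = 0xE6; 0x35 ⊕ 0xE6 = 0xD3.
C3: T = 0xB8, S = E(K, T) = 0xF5; 0x47 ⊕ 0xF5 = 0xB2.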